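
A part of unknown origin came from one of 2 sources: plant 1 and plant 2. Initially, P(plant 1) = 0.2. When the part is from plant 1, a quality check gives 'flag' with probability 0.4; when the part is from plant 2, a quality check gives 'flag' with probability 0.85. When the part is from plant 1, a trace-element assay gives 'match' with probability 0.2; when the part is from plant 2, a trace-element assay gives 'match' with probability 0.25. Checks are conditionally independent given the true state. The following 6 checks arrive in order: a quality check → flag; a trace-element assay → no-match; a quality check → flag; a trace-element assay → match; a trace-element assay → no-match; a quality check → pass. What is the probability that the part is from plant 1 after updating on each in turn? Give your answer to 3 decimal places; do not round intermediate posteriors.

0.168

After a quality check='flag': P(plant 1) = 0.4·0.2000 / (0.4·0.2000 + 0.85·0.8000) ≈ 0.1053
After a trace-element assay='no-match': P(plant 1) = 0.8·0.1053 / (0.8·0.1053 + 0.75·0.8947) ≈ 0.1115
After a quality check='flag': P(plant 1) = 0.4·0.1115 / (0.4·0.1115 + 0.85·0.8885) ≈ 0.0558
After a trace-element assay='match': P(plant 1) = 0.2·0.0558 / (0.2·0.0558 + 0.25·0.9442) ≈ 0.0451
After a trace-element assay='no-match': P(plant 1) = 0.8·0.0451 / (0.8·0.0451 + 0.75·0.9549) ≈ 0.0480
After a quality check='pass': P(plant 1) = 0.6·0.0480 / (0.6·0.0480 + 0.15·0.9520) ≈ 0.1678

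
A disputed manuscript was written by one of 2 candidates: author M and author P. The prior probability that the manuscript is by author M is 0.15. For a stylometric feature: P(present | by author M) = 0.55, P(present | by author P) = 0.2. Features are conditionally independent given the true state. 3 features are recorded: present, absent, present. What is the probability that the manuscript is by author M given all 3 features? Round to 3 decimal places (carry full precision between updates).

0.429

After 'present': P(author M) = 0.55·0.1500 / (0.55·0.1500 + 0.2·0.8500) ≈ 0.3267
After 'absent': P(author M) = 0.45·0.3267 / (0.45·0.3267 + 0.8·0.6733) ≈ 0.2144
After 'present': P(author M) = 0.55·0.2144 / (0.55·0.2144 + 0.2·0.7856) ≈ 0.4288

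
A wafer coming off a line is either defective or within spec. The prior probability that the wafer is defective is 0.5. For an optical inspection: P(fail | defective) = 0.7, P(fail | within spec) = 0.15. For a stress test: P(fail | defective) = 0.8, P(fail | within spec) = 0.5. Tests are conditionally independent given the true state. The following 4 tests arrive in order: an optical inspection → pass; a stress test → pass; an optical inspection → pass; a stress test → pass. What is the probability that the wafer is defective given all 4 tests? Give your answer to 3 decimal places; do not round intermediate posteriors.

0.020

After an optical inspection='pass': P(defective) = 0.3·0.5000 / (0.3·0.5000 + 0.85·0.5000) ≈ 0.2609
After a stress test='pass': P(defective) = 0.2·0.2609 / (0.2·0.2609 + 0.5·0.7391) ≈ 0.1237
After an optical inspection='pass': P(defective) = 0.3·0.1237 / (0.3·0.1237 + 0.85·0.8763) ≈ 0.0475
After a stress test='pass': P(defective) = 0.2·0.0475 / (0.2·0.0475 + 0.5·0.9525) ≈ 0.0195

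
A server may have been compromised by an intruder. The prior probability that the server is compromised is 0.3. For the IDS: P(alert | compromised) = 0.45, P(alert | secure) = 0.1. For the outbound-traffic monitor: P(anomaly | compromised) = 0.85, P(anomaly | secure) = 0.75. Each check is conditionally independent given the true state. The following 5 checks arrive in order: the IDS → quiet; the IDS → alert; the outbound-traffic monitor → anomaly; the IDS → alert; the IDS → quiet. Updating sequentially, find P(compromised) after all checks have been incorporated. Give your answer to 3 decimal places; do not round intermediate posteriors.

0.786

After the IDS='quiet': P(compromised) = 0.55·0.3000 / (0.55·0.3000 + 0.9·0.7000) ≈ 0.2075
After the IDS='alert': P(compromised) = 0.45·0.2075 / (0.45·0.2075 + 0.1·0.7925) ≈ 0.5410
After the outbound-traffic monitor='anomaly': P(compromised) = 0.85·0.5410 / (0.85·0.5410 + 0.75·0.4590) ≈ 0.5719
After the IDS='alert': P(compromised) = 0.45·0.5719 / (0.45·0.5719 + 0.1·0.4281) ≈ 0.8574
After the IDS='quiet': P(compromised) = 0.55·0.8574 / (0.55·0.8574 + 0.9·0.1426) ≈ 0.7860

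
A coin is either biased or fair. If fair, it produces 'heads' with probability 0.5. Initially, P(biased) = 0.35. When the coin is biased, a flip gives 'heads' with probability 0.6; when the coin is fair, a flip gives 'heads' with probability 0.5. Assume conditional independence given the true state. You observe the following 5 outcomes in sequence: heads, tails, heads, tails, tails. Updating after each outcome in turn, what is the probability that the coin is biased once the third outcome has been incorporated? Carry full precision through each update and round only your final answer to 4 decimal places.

After 'heads': P(biased) = 0.6·0.3500 / (0.6·0.3500 + 0.5·0.6500) ≈ 0.3925
After 'tails': P(biased) = 0.4·0.3925 / (0.4·0.3925 + 0.5·0.6075) ≈ 0.3408
After 'heads': P(biased) = 0.6·0.3408 / (0.6·0.3408 + 0.5·0.6592) ≈ 0.3828

0.3828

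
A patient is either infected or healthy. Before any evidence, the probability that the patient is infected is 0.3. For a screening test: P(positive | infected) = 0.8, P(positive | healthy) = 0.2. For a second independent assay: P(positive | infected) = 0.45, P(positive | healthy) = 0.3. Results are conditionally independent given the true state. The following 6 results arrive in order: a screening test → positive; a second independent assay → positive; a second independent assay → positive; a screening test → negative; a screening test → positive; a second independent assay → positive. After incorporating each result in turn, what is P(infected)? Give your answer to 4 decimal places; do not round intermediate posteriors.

0.8526

After a screening test='positive': P(infected) = 0.8·0.3000 / (0.8·0.3000 + 0.2·0.7000) ≈ 0.6316
After a second independent assay='positive': P(infected) = 0.45·0.6316 / (0.45·0.6316 + 0.3·0.3684) ≈ 0.7200
After a second independent assay='positive': P(infected) = 0.45·0.7200 / (0.45·0.7200 + 0.3·0.2800) ≈ 0.7941
After a screening test='negative': P(infected) = 0.2·0.7941 / (0.2·0.7941 + 0.8·0.2059) ≈ 0.4909
After a screening test='positive': P(infected) = 0.8·0.4909 / (0.8·0.4909 + 0.2·0.5091) ≈ 0.7941
After a second independent assay='positive': P(infected) = 0.45·0.7941 / (0.45·0.7941 + 0.3·0.2059) ≈ 0.8526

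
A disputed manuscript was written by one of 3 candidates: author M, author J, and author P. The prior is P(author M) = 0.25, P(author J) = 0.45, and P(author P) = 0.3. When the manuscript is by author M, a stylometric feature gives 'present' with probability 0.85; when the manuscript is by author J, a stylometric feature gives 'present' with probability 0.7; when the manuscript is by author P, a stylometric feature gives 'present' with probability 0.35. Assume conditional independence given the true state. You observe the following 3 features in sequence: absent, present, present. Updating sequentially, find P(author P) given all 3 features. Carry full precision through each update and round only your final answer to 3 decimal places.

Each posterior becomes the prior for the next update.
After 'absent': normaliser = 0.15·0.2500 + 0.3·0.4500 + 0.65·0.3000; P(author M) ≈ 0.1020, P(author J) ≈ 0.3673, P(author P) ≈ 0.5306
After 'present': normaliser = 0.85·0.1020 + 0.7·0.3673 + 0.35·0.5306; P(author M) ≈ 0.1638, P(author J) ≈ 0.4855, P(author P) ≈ 0.3507
After 'present': normaliser = 0.85·0.1638 + 0.7·0.4855 + 0.35·0.3507; P(author M) ≈ 0.2313, P(author J) ≈ 0.5648, P(author P) ≈ 0.2039

0.204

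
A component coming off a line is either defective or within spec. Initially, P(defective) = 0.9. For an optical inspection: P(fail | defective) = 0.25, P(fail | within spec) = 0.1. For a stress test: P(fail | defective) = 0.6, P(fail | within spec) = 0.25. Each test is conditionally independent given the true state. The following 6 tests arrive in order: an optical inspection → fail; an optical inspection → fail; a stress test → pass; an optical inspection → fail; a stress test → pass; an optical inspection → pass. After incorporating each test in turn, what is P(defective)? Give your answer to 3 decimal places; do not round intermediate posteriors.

Apply Bayes' rule sequentially, carrying P(defective) forward.
After an optical inspection='fail': P(defective) = 0.25·0.9000 / (0.25·0.9000 + 0.1·0.1000) ≈ 0.9574
After an optical inspection='fail': P(defective) = 0.25·0.9574 / (0.25·0.9574 + 0.1·0.0426) ≈ 0.9825
After a stress test='pass': P(defective) = 0.4·0.9825 / (0.4·0.9825 + 0.75·0.0175) ≈ 0.9677
After an optical inspection='fail': P(defective) = 0.25·0.9677 / (0.25·0.9677 + 0.1·0.0323) ≈ 0.9868
After a stress test='pass': P(defective) = 0.4·0.9868 / (0.4·0.9868 + 0.75·0.0132) ≈ 0.9756
After an optical inspection='pass': P(defective) = 0.75·0.9756 / (0.75·0.9756 + 0.9·0.0244) ≈ 0.9709

0.971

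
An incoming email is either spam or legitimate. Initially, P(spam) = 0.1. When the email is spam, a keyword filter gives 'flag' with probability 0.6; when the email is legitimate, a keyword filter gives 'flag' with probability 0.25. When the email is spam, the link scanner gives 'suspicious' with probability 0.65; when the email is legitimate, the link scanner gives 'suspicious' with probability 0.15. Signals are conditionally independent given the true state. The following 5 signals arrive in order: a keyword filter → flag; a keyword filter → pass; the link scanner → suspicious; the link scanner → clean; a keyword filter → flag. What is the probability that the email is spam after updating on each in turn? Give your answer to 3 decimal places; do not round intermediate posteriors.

Apply Bayes' rule sequentially, carrying P(spam) forward.
After a keyword filter='flag': P(spam) = 0.6·0.1000 / (0.6·0.1000 + 0.25·0.9000) ≈ 0.2105
After a keyword filter='pass': P(spam) = 0.4·0.2105 / (0.4·0.2105 + 0.75·0.7895) ≈ 0.1245
After the link scanner='suspicious': P(spam) = 0.65·0.1245 / (0.65·0.1245 + 0.15·0.8755) ≈ 0.3813
After the link scanner='clean': P(spam) = 0.35·0.3813 / (0.35·0.3813 + 0.85·0.6187) ≈ 0.2024
After a keyword filter='flag': P(spam) = 0.6·0.2024 / (0.6·0.2024 + 0.25·0.7976) ≈ 0.3785

0.379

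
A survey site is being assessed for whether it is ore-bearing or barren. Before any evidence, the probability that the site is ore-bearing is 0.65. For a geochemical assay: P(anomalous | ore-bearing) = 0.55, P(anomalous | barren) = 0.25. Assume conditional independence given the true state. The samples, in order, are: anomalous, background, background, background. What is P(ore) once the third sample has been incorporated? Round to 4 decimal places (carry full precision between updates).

After 'anomalous': P(ore) = 0.55·0.6500 / (0.55·0.6500 + 0.25·0.3500) ≈ 0.8034
After 'background': P(ore) = 0.45·0.8034 / (0.45·0.8034 + 0.75·0.1966) ≈ 0.7103
After 'background': P(ore) = 0.45·0.7103 / (0.45·0.7103 + 0.75·0.2897) ≈ 0.5953

0.5953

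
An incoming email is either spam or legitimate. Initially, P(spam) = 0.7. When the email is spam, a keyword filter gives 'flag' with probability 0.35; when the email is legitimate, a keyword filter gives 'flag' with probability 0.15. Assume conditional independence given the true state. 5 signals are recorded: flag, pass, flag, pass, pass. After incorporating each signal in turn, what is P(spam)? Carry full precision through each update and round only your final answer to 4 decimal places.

0.8503

After 'flag': P(spam) = 0.35·0.7000 / (0.35·0.7000 + 0.15·0.3000) ≈ 0.8448
After 'pass': P(spam) = 0.65·0.8448 / (0.65·0.8448 + 0.85·0.1552) ≈ 0.8063
After 'flag': P(spam) = 0.35·0.8063 / (0.35·0.8063 + 0.15·0.1937) ≈ 0.9067
After 'pass': P(spam) = 0.65·0.9067 / (0.65·0.9067 + 0.85·0.0933) ≈ 0.8814
After 'pass': P(spam) = 0.65·0.8814 / (0.65·0.8814 + 0.85·0.1186) ≈ 0.8503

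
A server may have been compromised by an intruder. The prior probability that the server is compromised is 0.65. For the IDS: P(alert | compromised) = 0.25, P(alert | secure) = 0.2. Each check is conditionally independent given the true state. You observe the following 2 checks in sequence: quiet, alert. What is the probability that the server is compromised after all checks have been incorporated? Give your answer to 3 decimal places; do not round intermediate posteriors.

After 'quiet': P(compromised) = 0.75·0.6500 / (0.75·0.6500 + 0.8·0.3500) ≈ 0.6352
After 'alert': P(compromised) = 0.25·0.6352 / (0.25·0.6352 + 0.2·0.3648) ≈ 0.6852

0.685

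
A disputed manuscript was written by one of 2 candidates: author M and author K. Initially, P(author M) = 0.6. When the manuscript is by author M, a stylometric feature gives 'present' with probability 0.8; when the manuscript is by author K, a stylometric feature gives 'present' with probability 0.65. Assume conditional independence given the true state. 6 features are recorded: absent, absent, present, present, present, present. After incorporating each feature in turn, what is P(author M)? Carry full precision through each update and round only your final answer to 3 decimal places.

0.529

After 'absent': P(author M) = 0.2·0.6000 / (0.2·0.6000 + 0.35·0.4000) ≈ 0.4615
After 'absent': P(author M) = 0.2·0.4615 / (0.2·0.4615 + 0.35·0.5385) ≈ 0.3288
After 'present': P(author M) = 0.8·0.3288 / (0.8·0.3288 + 0.65·0.6712) ≈ 0.3761
After 'present': P(author M) = 0.8·0.3761 / (0.8·0.3761 + 0.65·0.6239) ≈ 0.4259
After 'present': P(author M) = 0.8·0.4259 / (0.8·0.4259 + 0.65·0.5741) ≈ 0.4773
After 'present': P(author M) = 0.8·0.4773 / (0.8·0.4773 + 0.65·0.5227) ≈ 0.5292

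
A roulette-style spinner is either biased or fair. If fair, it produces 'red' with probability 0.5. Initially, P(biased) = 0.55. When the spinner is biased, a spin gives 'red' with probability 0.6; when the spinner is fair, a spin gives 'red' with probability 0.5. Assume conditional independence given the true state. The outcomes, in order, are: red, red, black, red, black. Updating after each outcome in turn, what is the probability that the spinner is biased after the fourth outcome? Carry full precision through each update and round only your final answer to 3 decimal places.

Apply Bayes' rule sequentially, carrying P(biased) forward.
After 'red': P(biased) = 0.6·0.5500 / (0.6·0.5500 + 0.5·0.4500) ≈ 0.5946
After 'red': P(biased) = 0.6·0.5946 / (0.6·0.5946 + 0.5·0.4054) ≈ 0.6377
After 'black': P(biased) = 0.4·0.6377 / (0.4·0.6377 + 0.5·0.3623) ≈ 0.5847
After 'red': P(biased) = 0.6·0.5847 / (0.6·0.5847 + 0.5·0.4153) ≈ 0.6282

0.628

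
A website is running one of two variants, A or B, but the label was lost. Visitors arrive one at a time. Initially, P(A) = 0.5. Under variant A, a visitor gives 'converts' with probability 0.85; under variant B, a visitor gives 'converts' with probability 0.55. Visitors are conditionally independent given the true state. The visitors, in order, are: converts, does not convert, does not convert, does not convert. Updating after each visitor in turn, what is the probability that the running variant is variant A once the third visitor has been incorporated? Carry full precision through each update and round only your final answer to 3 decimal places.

Each posterior becomes the prior for the next update.
After 'converts': P(A) = 0.85·0.5000 / (0.85·0.5000 + 0.55·0.5000) ≈ 0.6071
After 'does not convert': P(A) = 0.15·0.6071 / (0.15·0.6071 + 0.45·0.3929) ≈ 0.3400
After 'does not convert': P(A) = 0.15·0.3400 / (0.15·0.3400 + 0.45·0.6600) ≈ 0.1466

0.147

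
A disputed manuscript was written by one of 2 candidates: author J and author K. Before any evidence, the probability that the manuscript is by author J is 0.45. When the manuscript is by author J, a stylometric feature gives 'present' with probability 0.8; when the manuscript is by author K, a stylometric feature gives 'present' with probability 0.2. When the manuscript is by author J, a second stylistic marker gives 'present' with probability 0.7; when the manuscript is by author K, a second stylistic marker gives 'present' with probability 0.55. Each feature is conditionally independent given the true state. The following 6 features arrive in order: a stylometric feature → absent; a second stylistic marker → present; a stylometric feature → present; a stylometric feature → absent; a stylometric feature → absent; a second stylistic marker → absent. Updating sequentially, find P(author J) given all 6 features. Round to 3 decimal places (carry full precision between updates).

0.042

Apply Bayes' rule sequentially, carrying P(author J) forward.
After a stylometric feature='absent': P(author J) = 0.2·0.4500 / (0.2·0.4500 + 0.8·0.5500) ≈ 0.1698
After a second stylistic marker='present': P(author J) = 0.7·0.1698 / (0.7·0.1698 + 0.55·0.8302) ≈ 0.2066
After a stylometric feature='present': P(author J) = 0.8·0.2066 / (0.8·0.2066 + 0.2·0.7934) ≈ 0.5101
After a stylometric feature='absent': P(author J) = 0.2·0.5101 / (0.2·0.5101 + 0.8·0.4899) ≈ 0.2066
After a stylometric feature='absent': P(author J) = 0.2·0.2066 / (0.2·0.2066 + 0.8·0.7934) ≈ 0.0611
After a second stylistic marker='absent': P(author J) = 0.3·0.0611 / (0.3·0.0611 + 0.45·0.9389) ≈ 0.0416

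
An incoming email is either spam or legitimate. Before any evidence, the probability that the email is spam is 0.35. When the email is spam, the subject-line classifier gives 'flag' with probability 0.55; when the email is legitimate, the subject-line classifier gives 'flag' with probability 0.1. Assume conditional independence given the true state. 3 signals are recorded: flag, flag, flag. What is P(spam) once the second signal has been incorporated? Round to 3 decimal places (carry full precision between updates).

After 'flag': P(spam) = 0.55·0.3500 / (0.55·0.3500 + 0.1·0.6500) ≈ 0.7476
After 'flag': P(spam) = 0.55·0.7476 / (0.55·0.7476 + 0.1·0.2524) ≈ 0.9422

0.942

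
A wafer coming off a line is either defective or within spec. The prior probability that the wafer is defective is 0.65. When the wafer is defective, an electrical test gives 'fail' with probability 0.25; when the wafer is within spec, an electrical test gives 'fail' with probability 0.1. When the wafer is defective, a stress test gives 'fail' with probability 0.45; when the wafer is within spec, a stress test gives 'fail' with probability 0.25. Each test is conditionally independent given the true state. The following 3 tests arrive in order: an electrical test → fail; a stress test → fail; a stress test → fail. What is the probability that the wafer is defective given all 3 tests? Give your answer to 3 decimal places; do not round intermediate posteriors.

Each posterior becomes the prior for the next update.
After an electrical test='fail': P(defective) = 0.25·0.6500 / (0.25·0.6500 + 0.1·0.3500) ≈ 0.8228
After a stress test='fail': P(defective) = 0.45·0.8228 / (0.45·0.8228 + 0.25·0.1772) ≈ 0.8931
After a stress test='fail': P(defective) = 0.45·0.8931 / (0.45·0.8931 + 0.25·0.1069) ≈ 0.9377

0.938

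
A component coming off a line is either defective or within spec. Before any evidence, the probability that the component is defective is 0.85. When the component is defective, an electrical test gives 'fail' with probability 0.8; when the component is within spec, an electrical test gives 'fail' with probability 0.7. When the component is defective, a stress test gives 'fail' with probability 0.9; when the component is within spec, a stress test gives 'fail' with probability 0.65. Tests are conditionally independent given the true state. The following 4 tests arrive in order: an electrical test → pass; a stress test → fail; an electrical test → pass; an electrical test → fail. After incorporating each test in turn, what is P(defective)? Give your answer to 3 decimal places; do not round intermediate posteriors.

After an electrical test='pass': P(defective) = 0.2·0.8500 / (0.2·0.8500 + 0.3·0.1500) ≈ 0.7907
After a stress test='fail': P(defective) = 0.9·0.7907 / (0.9·0.7907 + 0.65·0.2093) ≈ 0.8395
After an electrical test='pass': P(defective) = 0.2·0.8395 / (0.2·0.8395 + 0.3·0.1605) ≈ 0.7771
After an electrical test='fail': P(defective) = 0.8·0.7771 / (0.8·0.7771 + 0.7·0.2229) ≈ 0.7994

0.799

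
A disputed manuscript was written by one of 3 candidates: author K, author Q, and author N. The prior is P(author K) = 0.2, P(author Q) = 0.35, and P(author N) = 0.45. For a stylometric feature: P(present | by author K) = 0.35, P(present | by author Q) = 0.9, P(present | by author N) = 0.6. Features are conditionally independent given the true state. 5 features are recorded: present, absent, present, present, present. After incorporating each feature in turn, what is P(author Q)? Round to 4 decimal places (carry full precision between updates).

0.4760

After 'present': normaliser = 0.35·0.2000 + 0.9·0.3500 + 0.6·0.4500; P(author K) ≈ 0.1069, P(author Q) ≈ 0.4809, P(author N) ≈ 0.4122
After 'absent': normaliser = 0.65·0.1069 + 0.1·0.4809 + 0.4·0.4122; P(author K) ≈ 0.2459, P(author Q) ≈ 0.1703, P(author N) ≈ 0.5838
After 'present': normaliser = 0.35·0.2459 + 0.9·0.1703 + 0.6·0.5838; P(author K) ≈ 0.1460, P(author Q) ≈ 0.2599, P(author N) ≈ 0.5941
After 'present': normaliser = 0.35·0.1460 + 0.9·0.2599 + 0.6·0.5941; P(author K) ≈ 0.0797, P(author Q) ≈ 0.3647, P(author N) ≈ 0.5557
After 'present': normaliser = 0.35·0.0797 + 0.9·0.3647 + 0.6·0.5557; P(author K) ≈ 0.0404, P(author Q) ≈ 0.4760, P(author N) ≈ 0.4836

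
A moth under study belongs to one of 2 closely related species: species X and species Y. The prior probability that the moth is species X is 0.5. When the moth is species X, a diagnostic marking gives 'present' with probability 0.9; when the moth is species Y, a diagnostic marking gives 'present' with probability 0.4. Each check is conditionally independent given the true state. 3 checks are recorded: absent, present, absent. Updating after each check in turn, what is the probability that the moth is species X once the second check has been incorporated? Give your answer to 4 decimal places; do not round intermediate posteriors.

0.2727

After 'absent': P(species X) = 0.1·0.5000 / (0.1·0.5000 + 0.6·0.5000) ≈ 0.1429
After 'present': P(species X) = 0.9·0.1429 / (0.9·0.1429 + 0.4·0.8571) ≈ 0.2727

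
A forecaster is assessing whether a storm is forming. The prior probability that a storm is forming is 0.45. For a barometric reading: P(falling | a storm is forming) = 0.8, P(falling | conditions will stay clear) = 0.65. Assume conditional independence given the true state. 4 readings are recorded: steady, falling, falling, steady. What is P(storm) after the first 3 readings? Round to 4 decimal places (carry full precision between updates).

After 'steady': P(storm) = 0.2·0.4500 / (0.2·0.4500 + 0.35·0.5500) ≈ 0.3186
After 'falling': P(storm) = 0.8·0.3186 / (0.8·0.3186 + 0.65·0.6814) ≈ 0.3653
After 'falling': P(storm) = 0.8·0.3653 / (0.8·0.3653 + 0.65·0.6347) ≈ 0.4146

0.4146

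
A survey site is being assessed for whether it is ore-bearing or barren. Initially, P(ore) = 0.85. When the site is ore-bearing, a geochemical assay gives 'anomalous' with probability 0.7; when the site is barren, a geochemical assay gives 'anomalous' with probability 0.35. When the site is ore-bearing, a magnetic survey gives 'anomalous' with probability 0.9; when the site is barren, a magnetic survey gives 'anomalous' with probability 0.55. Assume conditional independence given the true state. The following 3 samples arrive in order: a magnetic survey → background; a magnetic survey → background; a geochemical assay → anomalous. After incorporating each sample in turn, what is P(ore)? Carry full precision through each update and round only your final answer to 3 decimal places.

Apply Bayes' rule sequentially, carrying P(ore) forward.
After a magnetic survey='background': P(ore) = 0.1·0.8500 / (0.1·0.8500 + 0.45·0.1500) ≈ 0.5574
After a magnetic survey='background': P(ore) = 0.1·0.5574 / (0.1·0.5574 + 0.45·0.4426) ≈ 0.2186
After a geochemical assay='anomalous': P(ore) = 0.7·0.2186 / (0.7·0.2186 + 0.35·0.7814) ≈ 0.3588

0.359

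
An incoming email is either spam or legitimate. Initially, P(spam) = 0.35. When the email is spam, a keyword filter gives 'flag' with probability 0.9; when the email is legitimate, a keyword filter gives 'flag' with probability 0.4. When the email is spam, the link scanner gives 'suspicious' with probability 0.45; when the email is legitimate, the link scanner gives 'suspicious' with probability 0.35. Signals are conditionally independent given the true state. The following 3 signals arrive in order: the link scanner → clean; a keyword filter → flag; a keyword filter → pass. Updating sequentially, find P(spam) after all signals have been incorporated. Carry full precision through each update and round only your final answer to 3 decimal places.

After the link scanner='clean': P(spam) = 0.55·0.3500 / (0.55·0.3500 + 0.65·0.6500) ≈ 0.3130
After a keyword filter='flag': P(spam) = 0.9·0.3130 / (0.9·0.3130 + 0.4·0.6870) ≈ 0.5062
After a keyword filter='pass': P(spam) = 0.1·0.5062 / (0.1·0.5062 + 0.6·0.4938) ≈ 0.1459

0.146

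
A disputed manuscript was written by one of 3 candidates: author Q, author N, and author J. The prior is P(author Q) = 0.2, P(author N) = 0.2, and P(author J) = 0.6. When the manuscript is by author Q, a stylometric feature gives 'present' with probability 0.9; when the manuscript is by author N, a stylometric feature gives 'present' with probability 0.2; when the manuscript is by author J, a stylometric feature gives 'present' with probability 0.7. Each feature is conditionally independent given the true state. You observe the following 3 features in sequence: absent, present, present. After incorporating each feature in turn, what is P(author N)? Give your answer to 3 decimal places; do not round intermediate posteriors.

0.058

After 'absent': normaliser = 0.1·0.2000 + 0.8·0.2000 + 0.3·0.6000; P(author Q) ≈ 0.0556, P(author N) ≈ 0.4444, P(author J) ≈ 0.5000
After 'present': normaliser = 0.9·0.0556 + 0.2·0.4444 + 0.7·0.5000; P(author Q) ≈ 0.1023, P(author N) ≈ 0.1818, P(author J) ≈ 0.7159
After 'present': normaliser = 0.9·0.1023 + 0.2·0.1818 + 0.7·0.7159; P(author Q) ≈ 0.1462, P(author N) ≈ 0.0578, P(author J) ≈ 0.7960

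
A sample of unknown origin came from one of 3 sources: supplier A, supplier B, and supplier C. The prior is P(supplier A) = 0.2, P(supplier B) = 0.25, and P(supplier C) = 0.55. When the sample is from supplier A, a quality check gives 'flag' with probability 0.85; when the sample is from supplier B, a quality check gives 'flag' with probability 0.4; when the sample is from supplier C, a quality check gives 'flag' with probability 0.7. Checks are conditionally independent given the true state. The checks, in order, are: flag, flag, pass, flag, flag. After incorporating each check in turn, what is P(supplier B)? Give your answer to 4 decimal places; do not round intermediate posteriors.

0.0650

After 'flag': normaliser = 0.85·0.2000 + 0.4·0.2500 + 0.7·0.5500; P(supplier A) ≈ 0.2595, P(supplier B) ≈ 0.1527, P(supplier C) ≈ 0.5878
After 'flag': normaliser = 0.85·0.2595 + 0.4·0.1527 + 0.7·0.5878; P(supplier A) ≈ 0.3183, P(supplier B) ≈ 0.0881, P(supplier C) ≈ 0.5936
After 'pass': normaliser = 0.15·0.3183 + 0.6·0.0881 + 0.3·0.5936; P(supplier A) ≈ 0.1713, P(supplier B) ≈ 0.1897, P(supplier C) ≈ 0.6390
After 'flag': normaliser = 0.85·0.1713 + 0.4·0.1897 + 0.7·0.6390; P(supplier A) ≈ 0.2177, P(supplier B) ≈ 0.1135, P(supplier C) ≈ 0.6688
After 'flag': normaliser = 0.85·0.2177 + 0.4·0.1135 + 0.7·0.6688; P(supplier A) ≈ 0.2649, P(supplier B) ≈ 0.0650, P(supplier C) ≈ 0.6701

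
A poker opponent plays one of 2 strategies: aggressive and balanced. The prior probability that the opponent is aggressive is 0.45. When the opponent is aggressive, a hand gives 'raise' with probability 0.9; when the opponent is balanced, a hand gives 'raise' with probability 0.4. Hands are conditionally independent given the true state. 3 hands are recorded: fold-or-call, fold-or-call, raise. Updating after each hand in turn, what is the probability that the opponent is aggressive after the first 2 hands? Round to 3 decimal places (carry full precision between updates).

0.022

After 'fold-or-call': P(aggressive) = 0.1·0.4500 / (0.1·0.4500 + 0.6·0.5500) ≈ 0.1200
After 'fold-or-call': P(aggressive) = 0.1·0.1200 / (0.1·0.1200 + 0.6·0.8800) ≈ 0.0222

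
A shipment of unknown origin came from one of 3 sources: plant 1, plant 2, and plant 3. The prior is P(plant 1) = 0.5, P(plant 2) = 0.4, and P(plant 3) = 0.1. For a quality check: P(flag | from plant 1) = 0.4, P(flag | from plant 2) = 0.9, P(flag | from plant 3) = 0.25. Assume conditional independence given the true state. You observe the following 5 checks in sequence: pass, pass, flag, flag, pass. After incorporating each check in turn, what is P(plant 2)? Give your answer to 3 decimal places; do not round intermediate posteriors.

After 'pass': normaliser = 0.6·0.5000 + 0.1·0.4000 + 0.75·0.1000; P(plant 1) ≈ 0.7229, P(plant 2) ≈ 0.0964, P(plant 3) ≈ 0.1807
After 'pass': normaliser = 0.6·0.7229 + 0.1·0.0964 + 0.75·0.1807; P(plant 1) ≈ 0.7492, P(plant 2) ≈ 0.0166, P(plant 3) ≈ 0.2341
After 'flag': normaliser = 0.4·0.7492 + 0.9·0.0166 + 0.25·0.2341; P(plant 1) ≈ 0.8030, P(plant 2) ≈ 0.0402, P(plant 3) ≈ 0.1568
After 'flag': normaliser = 0.4·0.8030 + 0.9·0.0402 + 0.25·0.1568; P(plant 1) ≈ 0.8100, P(plant 2) ≈ 0.0911, P(plant 3) ≈ 0.0989
After 'pass': normaliser = 0.6·0.8100 + 0.1·0.0911 + 0.75·0.0989; P(plant 1) ≈ 0.8537, P(plant 2) ≈ 0.0160, P(plant 3) ≈ 0.1303

0.016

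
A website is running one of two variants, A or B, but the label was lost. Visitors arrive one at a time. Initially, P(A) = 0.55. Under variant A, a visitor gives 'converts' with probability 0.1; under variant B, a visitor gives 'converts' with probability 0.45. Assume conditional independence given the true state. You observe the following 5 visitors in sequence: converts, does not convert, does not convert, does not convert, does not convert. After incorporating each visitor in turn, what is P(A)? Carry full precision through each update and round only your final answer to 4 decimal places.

0.6607

After 'converts': P(A) = 0.1·0.5500 / (0.1·0.5500 + 0.45·0.4500) ≈ 0.2136
After 'does not convert': P(A) = 0.9·0.2136 / (0.9·0.2136 + 0.55·0.7864) ≈ 0.3077
After 'does not convert': P(A) = 0.9·0.3077 / (0.9·0.3077 + 0.55·0.6923) ≈ 0.4211
After 'does not convert': P(A) = 0.9·0.4211 / (0.9·0.4211 + 0.55·0.5789) ≈ 0.5434
After 'does not convert': P(A) = 0.9·0.5434 / (0.9·0.5434 + 0.55·0.4566) ≈ 0.6607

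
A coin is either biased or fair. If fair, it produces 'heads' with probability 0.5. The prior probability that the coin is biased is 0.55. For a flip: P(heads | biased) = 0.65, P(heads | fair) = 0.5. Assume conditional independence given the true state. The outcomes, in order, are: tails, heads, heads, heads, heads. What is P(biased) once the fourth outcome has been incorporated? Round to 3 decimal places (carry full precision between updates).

0.653

Apply Bayes' rule sequentially, carrying P(biased) forward.
After 'tails': P(biased) = 0.35·0.5500 / (0.35·0.5500 + 0.5·0.4500) ≈ 0.4611
After 'heads': P(biased) = 0.65·0.4611 / (0.65·0.4611 + 0.5·0.5389) ≈ 0.5266
After 'heads': P(biased) = 0.65·0.5266 / (0.65·0.5266 + 0.5·0.4734) ≈ 0.5912
After 'heads': P(biased) = 0.65·0.5912 / (0.65·0.5912 + 0.5·0.4088) ≈ 0.6527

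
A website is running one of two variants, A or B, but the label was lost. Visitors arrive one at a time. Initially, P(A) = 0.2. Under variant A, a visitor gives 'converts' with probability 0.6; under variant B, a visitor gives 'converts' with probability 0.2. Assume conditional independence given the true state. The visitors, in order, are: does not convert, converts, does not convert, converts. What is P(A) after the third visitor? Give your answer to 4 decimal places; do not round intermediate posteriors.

0.1579

After 'does not convert': P(A) = 0.4·0.2000 / (0.4·0.2000 + 0.8·0.8000) ≈ 0.1111
After 'converts': P(A) = 0.6·0.1111 / (0.6·0.1111 + 0.2·0.8889) ≈ 0.2727
After 'does not convert': P(A) = 0.4·0.2727 / (0.4·0.2727 + 0.8·0.7273) ≈ 0.1579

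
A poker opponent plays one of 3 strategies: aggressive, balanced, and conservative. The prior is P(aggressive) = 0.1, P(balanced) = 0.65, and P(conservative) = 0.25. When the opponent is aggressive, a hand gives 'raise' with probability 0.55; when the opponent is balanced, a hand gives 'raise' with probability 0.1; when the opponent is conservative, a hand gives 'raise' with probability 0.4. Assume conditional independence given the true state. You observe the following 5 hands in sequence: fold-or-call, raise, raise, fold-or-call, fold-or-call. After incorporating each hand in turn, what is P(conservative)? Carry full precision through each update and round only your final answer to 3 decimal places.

0.535

Apply Bayes' rule sequentially, carrying P(conservative) forward.
After 'fold-or-call': normaliser = 0.45·0.1000 + 0.9·0.6500 + 0.6·0.2500; P(aggressive) ≈ 0.0577, P(balanced) ≈ 0.7500, P(conservative) ≈ 0.1923
After 'raise': normaliser = 0.55·0.0577 + 0.1·0.7500 + 0.4·0.1923; P(aggressive) ≈ 0.1728, P(balanced) ≈ 0.4084, P(conservative) ≈ 0.4188
After 'raise': normaliser = 0.55·0.1728 + 0.1·0.4084 + 0.4·0.4188; P(aggressive) ≈ 0.3132, P(balanced) ≈ 0.1346, P(conservative) ≈ 0.5522
After 'fold-or-call': normaliser = 0.45·0.3132 + 0.9·0.1346 + 0.6·0.5522; P(aggressive) ≈ 0.2375, P(balanced) ≈ 0.2041, P(conservative) ≈ 0.5583
After 'fold-or-call': normaliser = 0.45·0.2375 + 0.9·0.2041 + 0.6·0.5583; P(aggressive) ≈ 0.1708, P(balanced) ≈ 0.2937, P(conservative) ≈ 0.5355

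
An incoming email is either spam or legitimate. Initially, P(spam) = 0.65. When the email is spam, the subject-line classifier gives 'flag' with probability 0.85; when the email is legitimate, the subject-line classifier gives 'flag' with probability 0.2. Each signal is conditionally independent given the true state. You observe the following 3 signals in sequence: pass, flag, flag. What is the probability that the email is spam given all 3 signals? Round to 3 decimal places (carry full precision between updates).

0.863

After 'pass': P(spam) = 0.15·0.6500 / (0.15·0.6500 + 0.8·0.3500) ≈ 0.2583
After 'flag': P(spam) = 0.85·0.2583 / (0.85·0.2583 + 0.2·0.7417) ≈ 0.5968
After 'flag': P(spam) = 0.85·0.5968 / (0.85·0.5968 + 0.2·0.4032) ≈ 0.8628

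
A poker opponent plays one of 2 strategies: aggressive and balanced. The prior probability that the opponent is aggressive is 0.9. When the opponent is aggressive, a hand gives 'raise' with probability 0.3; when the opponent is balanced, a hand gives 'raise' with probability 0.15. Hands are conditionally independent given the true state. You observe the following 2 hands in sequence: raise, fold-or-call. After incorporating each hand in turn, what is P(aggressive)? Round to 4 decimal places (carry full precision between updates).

Each posterior becomes the prior for the next update.
After 'raise': P(aggressive) = 0.3·0.9000 / (0.3·0.9000 + 0.15·0.1000) ≈ 0.9474
After 'fold-or-call': P(aggressive) = 0.7·0.9474 / (0.7·0.9474 + 0.85·0.0526) ≈ 0.9368

0.9368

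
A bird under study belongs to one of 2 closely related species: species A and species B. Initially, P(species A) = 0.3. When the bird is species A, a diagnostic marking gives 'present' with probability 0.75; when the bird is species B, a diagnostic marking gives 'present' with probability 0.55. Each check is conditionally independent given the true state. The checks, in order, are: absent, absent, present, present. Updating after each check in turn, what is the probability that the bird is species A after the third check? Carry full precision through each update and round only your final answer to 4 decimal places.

0.1528

After 'absent': P(species A) = 0.25·0.3000 / (0.25·0.3000 + 0.45·0.7000) ≈ 0.1923
After 'absent': P(species A) = 0.25·0.1923 / (0.25·0.1923 + 0.45·0.8077) ≈ 0.1168
After 'present': P(species A) = 0.75·0.1168 / (0.75·0.1168 + 0.55·0.8832) ≈ 0.1528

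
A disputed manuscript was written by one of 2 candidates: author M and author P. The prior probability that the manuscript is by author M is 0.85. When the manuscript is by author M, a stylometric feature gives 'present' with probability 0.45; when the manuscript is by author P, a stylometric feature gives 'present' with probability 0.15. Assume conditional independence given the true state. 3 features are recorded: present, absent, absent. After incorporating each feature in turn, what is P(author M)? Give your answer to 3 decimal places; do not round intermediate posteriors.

0.877

After 'present': P(author M) = 0.45·0.8500 / (0.45·0.8500 + 0.15·0.1500) ≈ 0.9444
After 'absent': P(author M) = 0.55·0.9444 / (0.55·0.9444 + 0.85·0.0556) ≈ 0.9167
After 'absent': P(author M) = 0.55·0.9167 / (0.55·0.9167 + 0.85·0.0833) ≈ 0.8768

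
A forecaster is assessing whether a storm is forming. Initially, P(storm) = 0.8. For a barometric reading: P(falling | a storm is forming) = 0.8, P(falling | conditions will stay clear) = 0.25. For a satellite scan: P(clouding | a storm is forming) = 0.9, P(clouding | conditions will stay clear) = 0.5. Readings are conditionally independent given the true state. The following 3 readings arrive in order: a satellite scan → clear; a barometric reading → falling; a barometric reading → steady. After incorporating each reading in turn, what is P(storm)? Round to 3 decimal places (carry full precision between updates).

0.406

After a satellite scan='clear': P(storm) = 0.1·0.8000 / (0.1·0.8000 + 0.5·0.2000) ≈ 0.4444
After a barometric reading='falling': P(storm) = 0.8·0.4444 / (0.8·0.4444 + 0.25·0.5556) ≈ 0.7191
After a barometric reading='steady': P(storm) = 0.2·0.7191 / (0.2·0.7191 + 0.75·0.2809) ≈ 0.4057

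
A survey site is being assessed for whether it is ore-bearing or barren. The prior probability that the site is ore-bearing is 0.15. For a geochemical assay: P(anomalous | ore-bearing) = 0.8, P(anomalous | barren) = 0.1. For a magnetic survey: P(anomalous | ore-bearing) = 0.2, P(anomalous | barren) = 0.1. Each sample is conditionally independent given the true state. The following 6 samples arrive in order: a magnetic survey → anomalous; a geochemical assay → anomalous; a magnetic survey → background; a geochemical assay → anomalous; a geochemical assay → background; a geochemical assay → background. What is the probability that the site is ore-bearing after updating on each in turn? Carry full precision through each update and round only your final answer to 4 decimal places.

0.4979

After a magnetic survey='anomalous': P(ore) = 0.2·0.1500 / (0.2·0.1500 + 0.1·0.8500) ≈ 0.2609
After a geochemical assay='anomalous': P(ore) = 0.8·0.2609 / (0.8·0.2609 + 0.1·0.7391) ≈ 0.7385
After a magnetic survey='background': P(ore) = 0.8·0.7385 / (0.8·0.7385 + 0.9·0.2615) ≈ 0.7151
After a geochemical assay='anomalous': P(ore) = 0.8·0.7151 / (0.8·0.7151 + 0.1·0.2849) ≈ 0.9526
After a geochemical assay='background': P(ore) = 0.2·0.9526 / (0.2·0.9526 + 0.9·0.0474) ≈ 0.8169
After a geochemical assay='background': P(ore) = 0.2·0.8169 / (0.2·0.8169 + 0.9·0.1831) ≈ 0.4979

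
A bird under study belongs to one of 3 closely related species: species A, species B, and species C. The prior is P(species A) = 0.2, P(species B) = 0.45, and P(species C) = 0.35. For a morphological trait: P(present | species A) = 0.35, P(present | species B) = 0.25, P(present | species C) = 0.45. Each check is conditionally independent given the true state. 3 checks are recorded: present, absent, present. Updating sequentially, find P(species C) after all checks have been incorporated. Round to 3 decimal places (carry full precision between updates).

0.513

After 'present': normaliser = 0.35·0.2000 + 0.25·0.4500 + 0.45·0.3500; P(species A) ≈ 0.2059, P(species B) ≈ 0.3309, P(species C) ≈ 0.4632
After 'absent': normaliser = 0.65·0.2059 + 0.75·0.3309 + 0.55·0.4632; P(species A) ≈ 0.2102, P(species B) ≈ 0.3897, P(species C) ≈ 0.4001
After 'present': normaliser = 0.35·0.2102 + 0.25·0.3897 + 0.45·0.4001; P(species A) ≈ 0.2095, P(species B) ≈ 0.2775, P(species C) ≈ 0.5129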